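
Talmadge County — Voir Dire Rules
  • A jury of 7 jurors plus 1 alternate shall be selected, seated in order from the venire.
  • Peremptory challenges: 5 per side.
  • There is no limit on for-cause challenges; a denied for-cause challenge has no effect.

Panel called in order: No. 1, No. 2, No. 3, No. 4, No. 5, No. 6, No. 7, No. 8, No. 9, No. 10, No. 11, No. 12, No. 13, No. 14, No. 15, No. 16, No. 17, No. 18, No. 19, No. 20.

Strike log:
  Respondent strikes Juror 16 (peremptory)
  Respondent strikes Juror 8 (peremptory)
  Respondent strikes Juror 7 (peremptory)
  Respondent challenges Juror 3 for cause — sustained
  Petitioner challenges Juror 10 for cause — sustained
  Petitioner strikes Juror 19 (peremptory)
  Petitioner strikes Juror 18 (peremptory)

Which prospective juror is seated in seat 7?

11

Removed: #3, #7, #8, #10, #16, #18, #19.
Seating in order: seats 1–7 → #1, #2, #4, #5, #6, #9, #11; alternates → #12.
So seat 7 is #11.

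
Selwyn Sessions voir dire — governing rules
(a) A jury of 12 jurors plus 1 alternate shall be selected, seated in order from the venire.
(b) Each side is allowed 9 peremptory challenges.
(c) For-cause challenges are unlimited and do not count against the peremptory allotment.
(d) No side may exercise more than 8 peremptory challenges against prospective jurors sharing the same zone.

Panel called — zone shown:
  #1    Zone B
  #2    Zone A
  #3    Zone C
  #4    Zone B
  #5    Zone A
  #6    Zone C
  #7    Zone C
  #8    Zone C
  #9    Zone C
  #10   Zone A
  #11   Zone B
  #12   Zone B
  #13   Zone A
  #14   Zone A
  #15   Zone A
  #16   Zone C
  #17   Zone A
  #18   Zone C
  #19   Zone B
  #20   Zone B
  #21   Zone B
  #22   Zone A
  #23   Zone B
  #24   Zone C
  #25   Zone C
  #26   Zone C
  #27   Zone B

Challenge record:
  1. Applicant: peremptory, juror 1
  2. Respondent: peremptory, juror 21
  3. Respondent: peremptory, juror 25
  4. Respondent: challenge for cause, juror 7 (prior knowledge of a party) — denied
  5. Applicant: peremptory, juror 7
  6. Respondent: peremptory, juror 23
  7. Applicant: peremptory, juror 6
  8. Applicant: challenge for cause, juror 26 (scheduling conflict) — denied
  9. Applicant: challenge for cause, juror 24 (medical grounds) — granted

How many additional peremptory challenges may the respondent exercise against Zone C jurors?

6

Respondent peremptories so far: #21, #25, #23 — 3 of 9 used, 6 left overall.
Against Zone C: #25 — 1 used; per-zone cap 8 leaves 7.
Binding limit: min(6, 7) = 6.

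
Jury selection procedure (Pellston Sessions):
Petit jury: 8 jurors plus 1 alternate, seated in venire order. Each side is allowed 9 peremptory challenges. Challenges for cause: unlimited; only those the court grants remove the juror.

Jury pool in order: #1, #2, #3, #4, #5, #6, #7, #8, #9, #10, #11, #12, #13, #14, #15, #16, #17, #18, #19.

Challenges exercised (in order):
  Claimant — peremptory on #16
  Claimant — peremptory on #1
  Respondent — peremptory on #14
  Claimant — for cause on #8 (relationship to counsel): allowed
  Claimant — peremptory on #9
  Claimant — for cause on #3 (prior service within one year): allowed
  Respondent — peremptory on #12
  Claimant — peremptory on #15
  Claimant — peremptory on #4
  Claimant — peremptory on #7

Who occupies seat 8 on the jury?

Removed: #1, #3, #4, #7, #8, #9, #12, #14, #15, #16.
Seating in order: seats 1–8 → #2, #5, #6, #10, #11, #13, #17, #18; alternates → #19.
So seat 8 is #18.

18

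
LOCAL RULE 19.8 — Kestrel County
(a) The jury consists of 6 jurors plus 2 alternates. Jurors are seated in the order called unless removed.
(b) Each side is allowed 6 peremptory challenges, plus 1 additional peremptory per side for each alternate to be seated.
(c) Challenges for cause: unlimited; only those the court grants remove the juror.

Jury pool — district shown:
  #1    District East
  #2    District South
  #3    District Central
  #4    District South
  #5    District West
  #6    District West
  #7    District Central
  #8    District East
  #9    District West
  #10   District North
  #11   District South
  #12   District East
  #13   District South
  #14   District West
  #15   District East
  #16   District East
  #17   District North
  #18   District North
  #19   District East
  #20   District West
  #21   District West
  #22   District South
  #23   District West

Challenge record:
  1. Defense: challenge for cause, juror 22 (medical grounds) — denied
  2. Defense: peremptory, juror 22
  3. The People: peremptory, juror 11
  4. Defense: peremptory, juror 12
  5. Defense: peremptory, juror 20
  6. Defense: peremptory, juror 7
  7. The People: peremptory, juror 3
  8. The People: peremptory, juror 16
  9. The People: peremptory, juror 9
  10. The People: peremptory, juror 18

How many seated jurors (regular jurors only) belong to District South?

2

Removed: #3, #7, #9, #11, #12, #16, #18, #20, #22.
Seated jurors 1–6: #1, #2, #4, #5, #6, #8 (alternates #10, #13 not counted).
Of those, in District South: #2, #4 → 2.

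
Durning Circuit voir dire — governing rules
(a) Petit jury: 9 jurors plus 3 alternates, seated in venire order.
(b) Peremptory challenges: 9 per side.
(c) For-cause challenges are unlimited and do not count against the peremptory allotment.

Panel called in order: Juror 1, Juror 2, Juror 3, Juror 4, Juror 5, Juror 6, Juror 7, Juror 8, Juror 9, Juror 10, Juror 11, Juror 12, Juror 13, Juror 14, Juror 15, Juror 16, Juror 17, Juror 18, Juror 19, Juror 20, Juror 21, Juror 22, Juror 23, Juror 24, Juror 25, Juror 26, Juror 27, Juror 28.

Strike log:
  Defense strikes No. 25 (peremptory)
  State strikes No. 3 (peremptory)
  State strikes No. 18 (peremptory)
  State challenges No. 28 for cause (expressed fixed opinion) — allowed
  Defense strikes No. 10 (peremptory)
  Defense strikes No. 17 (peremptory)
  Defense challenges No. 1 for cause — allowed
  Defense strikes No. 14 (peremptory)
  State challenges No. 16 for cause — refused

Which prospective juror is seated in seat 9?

12

Removed: #1, #3, #10, #14, #17, #18, #25, #28. (#16 stays — for-cause denied.)
Seating in order: seats 1–9 → #2, #4, #5, #6, #7, #8, #9, #11, #12; alternates → #13, #15, #16.
So seat 9 is #12.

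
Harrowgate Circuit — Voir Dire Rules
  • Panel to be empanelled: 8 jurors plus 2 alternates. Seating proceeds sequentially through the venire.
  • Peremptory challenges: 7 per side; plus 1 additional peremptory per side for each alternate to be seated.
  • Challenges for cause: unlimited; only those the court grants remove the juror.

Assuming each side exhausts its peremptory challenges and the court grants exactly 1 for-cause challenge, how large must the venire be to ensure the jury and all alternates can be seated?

29

Seats to fill: 8 + 2 alternates = 10.
Peremptories: 7 + 1×2 = 9 per side × 2 sides = 18.
For-cause removals: 1.
Minimum venire: 10 + 18 + 1 = 29.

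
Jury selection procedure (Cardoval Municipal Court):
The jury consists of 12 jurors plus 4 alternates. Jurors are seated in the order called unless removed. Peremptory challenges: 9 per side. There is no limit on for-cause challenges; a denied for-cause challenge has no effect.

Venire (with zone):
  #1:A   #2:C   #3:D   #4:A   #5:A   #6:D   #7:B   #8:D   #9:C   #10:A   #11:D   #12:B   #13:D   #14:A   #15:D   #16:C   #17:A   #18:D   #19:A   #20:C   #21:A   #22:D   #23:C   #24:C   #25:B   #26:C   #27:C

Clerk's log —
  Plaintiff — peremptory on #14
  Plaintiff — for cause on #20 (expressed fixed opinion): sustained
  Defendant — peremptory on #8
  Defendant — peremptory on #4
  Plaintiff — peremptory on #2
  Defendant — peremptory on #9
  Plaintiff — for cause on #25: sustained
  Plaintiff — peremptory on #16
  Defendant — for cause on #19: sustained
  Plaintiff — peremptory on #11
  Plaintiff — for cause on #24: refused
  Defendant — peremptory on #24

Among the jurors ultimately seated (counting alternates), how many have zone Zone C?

Removed: #2, #4, #8, #9, #11, #14, #16, #19, #20, #24, #25.
Seated (16 incl. alternates): #1, #3, #5, #6, #7, #10, #12, #13, #15, #17, #18, #21, #22, #23, #26, #27.
Of those, in Zone C: #23, #26, #27 → 3.

3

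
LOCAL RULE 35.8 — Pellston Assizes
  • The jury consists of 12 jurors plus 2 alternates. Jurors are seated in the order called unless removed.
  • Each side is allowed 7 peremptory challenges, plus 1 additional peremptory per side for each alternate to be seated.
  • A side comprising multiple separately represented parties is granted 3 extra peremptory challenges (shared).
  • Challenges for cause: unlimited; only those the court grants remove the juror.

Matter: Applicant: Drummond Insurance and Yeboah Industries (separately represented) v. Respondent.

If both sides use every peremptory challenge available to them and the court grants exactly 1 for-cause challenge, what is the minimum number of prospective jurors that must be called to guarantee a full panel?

Seats to fill: 12 + 2 alternates = 14.
Peremptories — Applicant: 7 + 1×2 + 3 = 12; Respondent: 7 + 1×2 = 9; total 21.
For-cause removals: 1.
Minimum venire: 14 + 21 + 1 = 36.

36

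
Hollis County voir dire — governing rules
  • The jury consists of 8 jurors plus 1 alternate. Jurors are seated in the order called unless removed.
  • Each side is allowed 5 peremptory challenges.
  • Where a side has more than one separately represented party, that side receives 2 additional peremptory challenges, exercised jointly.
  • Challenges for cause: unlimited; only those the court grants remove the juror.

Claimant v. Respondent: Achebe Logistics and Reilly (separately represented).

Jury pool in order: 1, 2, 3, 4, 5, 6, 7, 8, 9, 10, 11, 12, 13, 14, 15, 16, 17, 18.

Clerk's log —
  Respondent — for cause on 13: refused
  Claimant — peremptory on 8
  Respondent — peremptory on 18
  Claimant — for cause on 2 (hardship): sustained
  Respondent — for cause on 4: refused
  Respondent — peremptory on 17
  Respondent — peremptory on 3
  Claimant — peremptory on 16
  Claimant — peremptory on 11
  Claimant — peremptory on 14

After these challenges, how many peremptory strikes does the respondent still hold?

4

Respondent allotment: 5 base + 2 multi-party = 7.
Respondent peremptories used: #18, #17, #3 — 3 (for-cause on #13, #4 don't count).
Remaining: 7 − 3 = 4.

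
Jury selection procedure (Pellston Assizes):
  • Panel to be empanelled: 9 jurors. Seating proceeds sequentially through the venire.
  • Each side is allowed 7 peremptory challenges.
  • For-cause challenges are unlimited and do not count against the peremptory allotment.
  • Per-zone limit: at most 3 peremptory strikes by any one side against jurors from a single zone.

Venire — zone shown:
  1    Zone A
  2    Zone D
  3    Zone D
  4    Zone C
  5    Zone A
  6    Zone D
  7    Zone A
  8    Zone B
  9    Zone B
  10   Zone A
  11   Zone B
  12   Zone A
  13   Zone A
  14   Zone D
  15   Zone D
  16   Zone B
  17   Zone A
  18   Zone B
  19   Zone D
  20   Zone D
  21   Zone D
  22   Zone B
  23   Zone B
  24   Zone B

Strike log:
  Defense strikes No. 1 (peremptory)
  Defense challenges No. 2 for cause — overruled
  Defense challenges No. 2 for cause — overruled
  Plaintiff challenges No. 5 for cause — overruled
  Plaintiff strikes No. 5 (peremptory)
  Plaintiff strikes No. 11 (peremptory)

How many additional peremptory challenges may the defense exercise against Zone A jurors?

2

Defense peremptories so far: #1 — 1 of 7 used, 6 left overall.
Against Zone A: #1 — 1 used; per-zone cap 3 leaves 2.
Binding limit: min(6, 2) = 2.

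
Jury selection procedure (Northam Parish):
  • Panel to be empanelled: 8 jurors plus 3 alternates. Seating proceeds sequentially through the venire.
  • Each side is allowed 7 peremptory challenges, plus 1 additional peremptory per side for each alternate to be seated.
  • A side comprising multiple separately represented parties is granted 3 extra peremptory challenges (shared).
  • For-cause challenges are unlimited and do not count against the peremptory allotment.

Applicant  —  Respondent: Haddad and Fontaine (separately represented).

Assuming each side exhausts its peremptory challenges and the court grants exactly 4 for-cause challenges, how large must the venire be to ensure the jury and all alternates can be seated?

38

Seats to fill: 8 + 3 alternates = 11.
Peremptories — Applicant: 7 + 1×3 = 10; Respondent: 7 + 1×3 + 3 = 13; total 23.
For-cause removals: 4.
Minimum venire: 11 + 23 + 4 = 38.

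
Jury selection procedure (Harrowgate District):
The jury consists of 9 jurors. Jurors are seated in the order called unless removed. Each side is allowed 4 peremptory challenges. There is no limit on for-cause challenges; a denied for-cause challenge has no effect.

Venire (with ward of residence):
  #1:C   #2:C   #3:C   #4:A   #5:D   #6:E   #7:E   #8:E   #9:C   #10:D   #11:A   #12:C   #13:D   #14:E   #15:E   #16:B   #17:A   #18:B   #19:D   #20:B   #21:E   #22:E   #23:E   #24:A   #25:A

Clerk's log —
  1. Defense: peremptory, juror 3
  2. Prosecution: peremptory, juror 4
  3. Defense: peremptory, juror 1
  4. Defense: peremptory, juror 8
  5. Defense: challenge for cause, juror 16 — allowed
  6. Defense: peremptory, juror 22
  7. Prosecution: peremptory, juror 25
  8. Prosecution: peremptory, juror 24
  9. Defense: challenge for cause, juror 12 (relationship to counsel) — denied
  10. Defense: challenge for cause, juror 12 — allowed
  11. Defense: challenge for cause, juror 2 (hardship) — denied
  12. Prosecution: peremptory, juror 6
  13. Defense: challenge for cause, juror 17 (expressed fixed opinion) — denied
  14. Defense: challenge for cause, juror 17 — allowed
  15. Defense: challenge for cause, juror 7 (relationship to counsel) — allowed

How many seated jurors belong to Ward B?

1

Removed: #1, #3, #4, #6, #7, #8, #12, #16, #17, #22, #24, #25.
Seated jurors 1–9: #2, #5, #9, #10, #11, #13, #14, #15, #18.
Of those, in Ward B: #18 → 1.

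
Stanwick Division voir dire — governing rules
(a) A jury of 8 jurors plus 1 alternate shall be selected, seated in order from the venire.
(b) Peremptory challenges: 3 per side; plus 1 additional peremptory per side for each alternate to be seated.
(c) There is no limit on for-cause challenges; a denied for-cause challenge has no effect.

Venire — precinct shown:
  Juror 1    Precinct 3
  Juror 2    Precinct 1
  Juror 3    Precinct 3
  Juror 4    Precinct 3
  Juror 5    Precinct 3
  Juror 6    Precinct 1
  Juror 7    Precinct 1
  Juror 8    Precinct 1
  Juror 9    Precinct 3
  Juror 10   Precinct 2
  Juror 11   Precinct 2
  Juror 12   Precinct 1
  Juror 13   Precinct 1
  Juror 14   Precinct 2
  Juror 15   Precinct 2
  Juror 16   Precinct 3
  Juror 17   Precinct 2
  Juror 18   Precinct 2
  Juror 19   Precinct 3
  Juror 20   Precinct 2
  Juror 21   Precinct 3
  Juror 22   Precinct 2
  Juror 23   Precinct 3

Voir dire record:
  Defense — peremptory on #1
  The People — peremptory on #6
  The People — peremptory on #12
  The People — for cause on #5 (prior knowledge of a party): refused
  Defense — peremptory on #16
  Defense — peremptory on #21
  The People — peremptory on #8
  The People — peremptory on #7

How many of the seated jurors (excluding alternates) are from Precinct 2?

Removed: #1, #6, #7, #8, #12, #16, #21.
Seated jurors 1–8: #2, #3, #4, #5, #9, #10, #11, #13 (alternates #14 not counted).
Of those, in Precinct 2: #10, #11 → 2.

2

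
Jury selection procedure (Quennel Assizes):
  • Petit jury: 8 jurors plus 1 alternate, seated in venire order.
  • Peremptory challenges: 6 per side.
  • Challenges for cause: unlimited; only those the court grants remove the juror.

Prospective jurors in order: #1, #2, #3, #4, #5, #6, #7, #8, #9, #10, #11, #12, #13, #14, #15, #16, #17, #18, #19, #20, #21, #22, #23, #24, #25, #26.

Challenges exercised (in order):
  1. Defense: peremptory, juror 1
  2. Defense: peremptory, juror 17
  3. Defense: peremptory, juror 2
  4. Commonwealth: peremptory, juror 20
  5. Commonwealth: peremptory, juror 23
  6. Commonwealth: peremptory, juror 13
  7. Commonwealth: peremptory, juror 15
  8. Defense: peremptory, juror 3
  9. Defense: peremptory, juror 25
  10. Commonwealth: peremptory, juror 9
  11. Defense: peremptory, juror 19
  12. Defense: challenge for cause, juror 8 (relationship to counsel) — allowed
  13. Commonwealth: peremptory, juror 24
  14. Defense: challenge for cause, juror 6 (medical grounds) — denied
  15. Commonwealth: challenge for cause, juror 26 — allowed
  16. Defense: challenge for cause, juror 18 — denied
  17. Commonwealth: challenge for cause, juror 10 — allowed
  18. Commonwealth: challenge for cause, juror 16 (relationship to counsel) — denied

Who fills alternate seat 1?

Removed: #1, #2, #3, #8, #9, #10, #13, #15, #17, #19, #20, #23, #24, #25, #26. (#6, #16, #18 stay — for-cause denied.)
Seating in order: seats 1–8 → #4, #5, #6, #7, #11, #12, #14, #16; alternates → #18.
So alternate 1 is #18.

18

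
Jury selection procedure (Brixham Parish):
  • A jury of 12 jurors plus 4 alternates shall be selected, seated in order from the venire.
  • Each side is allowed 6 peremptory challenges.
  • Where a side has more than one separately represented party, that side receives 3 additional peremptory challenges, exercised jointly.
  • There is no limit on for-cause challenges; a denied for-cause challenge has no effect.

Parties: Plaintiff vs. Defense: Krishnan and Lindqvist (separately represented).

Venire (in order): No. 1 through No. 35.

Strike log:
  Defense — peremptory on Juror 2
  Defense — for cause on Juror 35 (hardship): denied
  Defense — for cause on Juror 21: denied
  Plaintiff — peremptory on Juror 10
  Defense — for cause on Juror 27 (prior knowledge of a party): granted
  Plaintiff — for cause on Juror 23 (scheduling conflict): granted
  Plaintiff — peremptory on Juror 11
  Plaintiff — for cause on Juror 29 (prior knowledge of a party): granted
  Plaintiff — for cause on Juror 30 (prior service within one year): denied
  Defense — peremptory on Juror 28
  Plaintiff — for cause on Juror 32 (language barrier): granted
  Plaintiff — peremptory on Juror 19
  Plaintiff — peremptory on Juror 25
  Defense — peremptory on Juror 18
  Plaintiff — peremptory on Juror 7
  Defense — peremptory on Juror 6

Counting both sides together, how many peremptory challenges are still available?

6

Plaintiff allotment: 6. Defense allotment: 6 base + 3 multi-party = 9.
Plaintiff peremptories used: #10, #11, #19, #25, #7 — 5 (for-cause on #23, #29, #30, #32 don't count).
Defense peremptories used: #2, #28, #18, #6 — 4 (for-cause on #35, #21, #27 don't count).
Remaining: (6 − 5) + (9 − 4) = 6.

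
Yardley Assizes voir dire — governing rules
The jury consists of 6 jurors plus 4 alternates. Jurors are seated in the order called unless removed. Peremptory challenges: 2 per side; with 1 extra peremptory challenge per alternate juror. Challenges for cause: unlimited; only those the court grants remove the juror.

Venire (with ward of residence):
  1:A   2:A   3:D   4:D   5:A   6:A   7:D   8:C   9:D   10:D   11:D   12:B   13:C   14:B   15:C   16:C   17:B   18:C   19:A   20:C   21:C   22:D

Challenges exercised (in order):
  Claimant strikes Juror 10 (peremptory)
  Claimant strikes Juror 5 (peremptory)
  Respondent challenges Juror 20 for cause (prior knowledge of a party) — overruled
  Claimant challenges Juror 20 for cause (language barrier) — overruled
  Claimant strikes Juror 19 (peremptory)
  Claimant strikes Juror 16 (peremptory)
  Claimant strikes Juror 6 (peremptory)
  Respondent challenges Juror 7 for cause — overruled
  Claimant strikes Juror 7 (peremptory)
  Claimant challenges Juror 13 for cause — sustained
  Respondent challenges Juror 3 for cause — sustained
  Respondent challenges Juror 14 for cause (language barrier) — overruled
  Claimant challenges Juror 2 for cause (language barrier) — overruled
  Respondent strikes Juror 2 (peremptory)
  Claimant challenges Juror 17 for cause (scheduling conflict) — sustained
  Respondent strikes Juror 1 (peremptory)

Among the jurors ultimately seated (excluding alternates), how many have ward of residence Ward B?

2

Removed: #1, #2, #3, #5, #6, #7, #10, #13, #16, #17, #19.
Seated jurors 1–6: #4, #8, #9, #11, #12, #14 (alternates #15, #18, #20, #21 not counted).
Of those, in Ward B: #12, #14 → 2.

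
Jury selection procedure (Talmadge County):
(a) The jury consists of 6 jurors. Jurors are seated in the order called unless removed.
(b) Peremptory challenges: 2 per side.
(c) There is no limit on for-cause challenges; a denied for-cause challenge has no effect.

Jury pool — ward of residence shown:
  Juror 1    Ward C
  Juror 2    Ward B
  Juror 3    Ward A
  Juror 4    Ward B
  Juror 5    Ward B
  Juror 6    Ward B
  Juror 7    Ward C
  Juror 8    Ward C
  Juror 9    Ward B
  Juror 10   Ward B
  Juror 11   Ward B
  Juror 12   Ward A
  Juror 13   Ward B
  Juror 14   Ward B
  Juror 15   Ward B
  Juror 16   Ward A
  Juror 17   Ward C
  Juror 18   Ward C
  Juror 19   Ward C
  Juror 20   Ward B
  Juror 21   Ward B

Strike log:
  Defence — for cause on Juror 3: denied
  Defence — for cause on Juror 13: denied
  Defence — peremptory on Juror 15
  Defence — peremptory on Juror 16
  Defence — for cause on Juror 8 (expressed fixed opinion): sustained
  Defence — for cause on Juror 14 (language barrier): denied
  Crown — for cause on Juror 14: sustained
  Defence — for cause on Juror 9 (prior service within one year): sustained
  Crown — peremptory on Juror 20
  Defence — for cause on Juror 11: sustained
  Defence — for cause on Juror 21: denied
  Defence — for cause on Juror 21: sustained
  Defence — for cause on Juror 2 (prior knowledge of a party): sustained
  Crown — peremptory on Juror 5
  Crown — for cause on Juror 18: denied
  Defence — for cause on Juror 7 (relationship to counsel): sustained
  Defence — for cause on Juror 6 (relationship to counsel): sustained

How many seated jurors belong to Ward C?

Removed: #2, #5, #6, #7, #8, #9, #11, #14, #15, #16, #20, #21.
Seated jurors 1–6: #1, #3, #4, #10, #12, #13.
Of those, in Ward C: #1 → 1.

1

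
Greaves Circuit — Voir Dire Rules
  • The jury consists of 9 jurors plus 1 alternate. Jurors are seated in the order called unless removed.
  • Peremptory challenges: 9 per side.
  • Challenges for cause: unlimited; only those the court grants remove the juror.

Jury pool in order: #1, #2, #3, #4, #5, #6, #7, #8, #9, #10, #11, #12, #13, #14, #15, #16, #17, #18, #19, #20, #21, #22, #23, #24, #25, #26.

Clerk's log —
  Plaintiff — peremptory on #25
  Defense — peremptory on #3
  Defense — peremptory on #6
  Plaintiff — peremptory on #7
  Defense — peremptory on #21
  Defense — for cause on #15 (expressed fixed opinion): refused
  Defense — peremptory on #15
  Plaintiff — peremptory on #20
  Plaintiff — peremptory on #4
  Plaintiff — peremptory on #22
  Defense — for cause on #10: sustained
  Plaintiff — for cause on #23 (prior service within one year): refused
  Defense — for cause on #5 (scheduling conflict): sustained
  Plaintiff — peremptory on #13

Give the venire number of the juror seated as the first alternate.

Removed: #3, #4, #5, #6, #7, #10, #13, #15, #20, #21, #22, #25. (#23 stays — for-cause denied.)
Seating in order: seats 1–9 → #1, #2, #8, #9, #11, #12, #14, #16, #17; alternates → #18.
So alternate 1 is #18.

18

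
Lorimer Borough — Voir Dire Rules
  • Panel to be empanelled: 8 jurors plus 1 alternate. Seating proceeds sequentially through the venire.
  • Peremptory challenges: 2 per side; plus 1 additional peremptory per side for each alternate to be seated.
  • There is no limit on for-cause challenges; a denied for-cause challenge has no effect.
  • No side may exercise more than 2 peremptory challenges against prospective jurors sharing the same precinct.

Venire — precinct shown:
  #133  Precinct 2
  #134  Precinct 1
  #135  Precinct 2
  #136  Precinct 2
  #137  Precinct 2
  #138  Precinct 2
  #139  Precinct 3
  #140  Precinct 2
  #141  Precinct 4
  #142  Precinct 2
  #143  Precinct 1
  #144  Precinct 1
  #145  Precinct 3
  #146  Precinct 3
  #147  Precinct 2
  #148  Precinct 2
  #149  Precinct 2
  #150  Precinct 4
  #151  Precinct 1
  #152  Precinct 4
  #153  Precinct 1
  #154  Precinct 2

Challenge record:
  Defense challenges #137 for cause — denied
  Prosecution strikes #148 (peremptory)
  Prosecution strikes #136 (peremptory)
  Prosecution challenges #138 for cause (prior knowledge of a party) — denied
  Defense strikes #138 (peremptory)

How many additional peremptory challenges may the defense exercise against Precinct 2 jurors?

1

Defense peremptories so far: #138 — 1 of 3 used, 2 left overall.
Against Precinct 2: #138 — 1 used; per-precinct cap 2 leaves 1.
Binding limit: min(2, 1) = 1.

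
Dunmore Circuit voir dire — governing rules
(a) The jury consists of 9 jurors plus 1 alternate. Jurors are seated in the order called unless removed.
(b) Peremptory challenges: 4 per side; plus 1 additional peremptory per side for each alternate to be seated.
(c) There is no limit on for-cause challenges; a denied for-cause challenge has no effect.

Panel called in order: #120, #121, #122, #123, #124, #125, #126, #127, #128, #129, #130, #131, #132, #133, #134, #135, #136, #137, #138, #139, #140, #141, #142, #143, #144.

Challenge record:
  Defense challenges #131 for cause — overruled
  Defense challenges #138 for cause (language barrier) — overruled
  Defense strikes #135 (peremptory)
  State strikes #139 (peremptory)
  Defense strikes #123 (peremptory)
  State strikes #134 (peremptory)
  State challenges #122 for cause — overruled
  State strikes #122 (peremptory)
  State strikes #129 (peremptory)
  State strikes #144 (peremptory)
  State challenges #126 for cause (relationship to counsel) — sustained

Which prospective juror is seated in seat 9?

132

Removed: #122, #123, #126, #129, #134, #135, #139, #144. (#131, #138 stay — for-cause denied.)
Filling seats in venire order through position 9: #120, #121, #124, #125, #127, #128, #130, #131, #132.
So seat 9 is #132.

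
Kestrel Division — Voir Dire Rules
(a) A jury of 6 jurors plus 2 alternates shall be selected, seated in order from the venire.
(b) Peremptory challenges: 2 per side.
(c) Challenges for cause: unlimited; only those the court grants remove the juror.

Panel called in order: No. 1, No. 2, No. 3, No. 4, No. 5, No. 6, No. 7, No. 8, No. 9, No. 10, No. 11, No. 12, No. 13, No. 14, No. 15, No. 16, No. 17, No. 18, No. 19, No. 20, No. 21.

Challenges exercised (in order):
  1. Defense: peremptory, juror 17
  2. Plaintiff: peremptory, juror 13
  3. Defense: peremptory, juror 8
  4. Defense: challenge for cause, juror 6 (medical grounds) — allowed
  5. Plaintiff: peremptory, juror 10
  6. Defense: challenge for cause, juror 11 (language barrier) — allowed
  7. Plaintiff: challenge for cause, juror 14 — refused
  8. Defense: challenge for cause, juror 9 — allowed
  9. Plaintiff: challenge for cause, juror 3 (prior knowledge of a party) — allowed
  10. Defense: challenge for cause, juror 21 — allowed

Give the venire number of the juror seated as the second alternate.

Removed: #3, #6, #8, #9, #10, #11, #13, #17, #21. (#14 stays — for-cause denied.)
Filling seats in venire order through position 8: #1, #2, #4, #5, #7, #12, #14, #15.
So alternate 2 is #15.

15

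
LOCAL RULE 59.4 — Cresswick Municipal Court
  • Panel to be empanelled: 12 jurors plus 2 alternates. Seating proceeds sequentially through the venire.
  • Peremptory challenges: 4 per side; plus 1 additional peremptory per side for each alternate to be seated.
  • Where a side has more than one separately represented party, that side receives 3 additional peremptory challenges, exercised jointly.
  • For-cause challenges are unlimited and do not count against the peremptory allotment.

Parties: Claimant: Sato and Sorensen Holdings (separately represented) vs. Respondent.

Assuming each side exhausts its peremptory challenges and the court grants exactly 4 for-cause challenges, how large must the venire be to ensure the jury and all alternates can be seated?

Seats to fill: 12 + 2 alternates = 14.
Peremptories — Claimant: 4 + 1×2 + 3 = 9; Respondent: 4 + 1×2 = 6; total 15.
For-cause removals: 4.
Minimum venire: 14 + 15 + 4 = 33.

33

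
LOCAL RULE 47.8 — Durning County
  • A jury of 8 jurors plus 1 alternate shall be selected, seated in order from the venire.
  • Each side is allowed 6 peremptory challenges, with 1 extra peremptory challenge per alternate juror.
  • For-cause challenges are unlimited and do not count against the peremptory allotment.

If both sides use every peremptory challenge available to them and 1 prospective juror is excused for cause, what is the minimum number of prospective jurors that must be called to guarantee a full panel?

Seats to fill: 8 + 1 alternates = 9.
Peremptories: 6 + 1×1 = 7 per side × 2 sides = 14.
For-cause removals: 1.
Minimum venire: 9 + 14 + 1 = 24.

24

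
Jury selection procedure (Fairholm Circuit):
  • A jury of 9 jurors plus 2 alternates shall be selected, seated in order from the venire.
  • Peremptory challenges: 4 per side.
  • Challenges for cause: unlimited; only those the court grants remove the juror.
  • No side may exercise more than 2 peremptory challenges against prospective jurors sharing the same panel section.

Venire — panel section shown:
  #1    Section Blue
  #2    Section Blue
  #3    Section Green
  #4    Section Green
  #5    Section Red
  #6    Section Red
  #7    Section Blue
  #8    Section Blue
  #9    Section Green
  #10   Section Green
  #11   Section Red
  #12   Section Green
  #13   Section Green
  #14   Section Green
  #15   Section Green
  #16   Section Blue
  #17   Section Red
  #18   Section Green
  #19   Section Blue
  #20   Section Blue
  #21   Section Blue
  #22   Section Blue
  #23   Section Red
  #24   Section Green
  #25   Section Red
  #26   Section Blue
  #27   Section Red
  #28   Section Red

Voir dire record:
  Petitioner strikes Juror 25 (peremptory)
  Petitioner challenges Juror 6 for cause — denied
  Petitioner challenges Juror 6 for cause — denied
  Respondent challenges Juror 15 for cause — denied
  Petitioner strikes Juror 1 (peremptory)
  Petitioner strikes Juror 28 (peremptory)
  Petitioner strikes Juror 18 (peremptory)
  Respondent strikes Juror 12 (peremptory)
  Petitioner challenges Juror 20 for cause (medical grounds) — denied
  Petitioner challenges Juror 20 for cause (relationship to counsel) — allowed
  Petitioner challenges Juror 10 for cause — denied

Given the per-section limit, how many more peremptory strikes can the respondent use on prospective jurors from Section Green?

1

Respondent peremptories so far: #12 — 1 of 4 used, 3 left overall.
Against Section Green: #12 — 1 used; per-section cap 2 leaves 1.
Binding limit: min(3, 1) = 1.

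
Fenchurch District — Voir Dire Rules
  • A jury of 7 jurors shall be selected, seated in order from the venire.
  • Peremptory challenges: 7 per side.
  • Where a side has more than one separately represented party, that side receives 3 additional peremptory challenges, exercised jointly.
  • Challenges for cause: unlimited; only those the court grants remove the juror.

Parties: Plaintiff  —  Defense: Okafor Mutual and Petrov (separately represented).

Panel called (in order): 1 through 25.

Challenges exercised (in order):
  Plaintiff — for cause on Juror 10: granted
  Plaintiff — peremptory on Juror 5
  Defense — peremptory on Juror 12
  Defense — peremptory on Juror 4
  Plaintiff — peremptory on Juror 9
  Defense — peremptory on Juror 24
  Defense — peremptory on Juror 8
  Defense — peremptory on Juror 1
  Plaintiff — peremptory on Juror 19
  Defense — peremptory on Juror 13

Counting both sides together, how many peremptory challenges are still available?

8

Plaintiff allotment: 7. Defense allotment: 7 base + 3 multi-party = 10.
Plaintiff peremptories used: #5, #9, #19 — 3 (the for-cause on #10 doesn't count).
Defense peremptories used: #12, #4, #24, #8, #1, #13 — 6.
Remaining: (7 − 3) + (10 − 6) = 8.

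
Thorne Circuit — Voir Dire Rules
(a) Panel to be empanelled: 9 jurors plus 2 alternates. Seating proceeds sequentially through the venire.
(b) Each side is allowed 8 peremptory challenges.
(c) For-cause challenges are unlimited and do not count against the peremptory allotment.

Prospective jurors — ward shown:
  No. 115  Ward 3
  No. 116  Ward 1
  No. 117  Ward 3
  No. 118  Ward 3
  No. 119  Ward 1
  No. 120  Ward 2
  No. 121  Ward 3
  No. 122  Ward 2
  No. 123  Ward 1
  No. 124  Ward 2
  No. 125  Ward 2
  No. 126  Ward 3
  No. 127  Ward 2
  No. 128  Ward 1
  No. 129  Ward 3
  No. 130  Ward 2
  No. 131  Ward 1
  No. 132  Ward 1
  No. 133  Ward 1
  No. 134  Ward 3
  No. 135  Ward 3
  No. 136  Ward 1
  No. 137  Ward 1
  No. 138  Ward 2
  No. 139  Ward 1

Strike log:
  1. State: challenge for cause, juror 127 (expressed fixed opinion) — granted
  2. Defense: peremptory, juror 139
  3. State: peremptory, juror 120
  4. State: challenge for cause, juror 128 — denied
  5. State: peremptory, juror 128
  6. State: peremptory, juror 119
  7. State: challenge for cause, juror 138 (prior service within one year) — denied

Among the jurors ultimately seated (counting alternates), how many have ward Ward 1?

2

Removed: #119, #120, #127, #128, #139.
Seated (11 incl. alternates): #115, #116, #117, #118, #121, #122, #123, #124, #125, #126, #129.
Of those, in Ward 1: #116, #123 → 2.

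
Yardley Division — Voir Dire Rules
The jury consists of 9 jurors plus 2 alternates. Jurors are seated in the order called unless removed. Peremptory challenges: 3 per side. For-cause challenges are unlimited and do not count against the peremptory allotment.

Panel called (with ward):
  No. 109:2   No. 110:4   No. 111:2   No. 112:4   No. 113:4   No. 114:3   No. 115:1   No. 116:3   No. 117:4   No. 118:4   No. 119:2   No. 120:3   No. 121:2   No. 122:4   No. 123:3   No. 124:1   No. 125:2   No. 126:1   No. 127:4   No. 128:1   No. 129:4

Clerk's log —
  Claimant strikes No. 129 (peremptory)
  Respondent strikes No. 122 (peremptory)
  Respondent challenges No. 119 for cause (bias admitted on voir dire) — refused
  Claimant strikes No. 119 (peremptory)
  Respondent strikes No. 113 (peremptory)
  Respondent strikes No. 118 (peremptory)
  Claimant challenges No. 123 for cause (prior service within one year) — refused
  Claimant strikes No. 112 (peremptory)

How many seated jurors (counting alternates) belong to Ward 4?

Removed: #112, #113, #118, #119, #122, #129.
Seated (11 incl. alternates): #109, #110, #111, #114, #115, #116, #117, #120, #121, #123, #124.
Of those, in Ward 4: #110, #117 → 2.

2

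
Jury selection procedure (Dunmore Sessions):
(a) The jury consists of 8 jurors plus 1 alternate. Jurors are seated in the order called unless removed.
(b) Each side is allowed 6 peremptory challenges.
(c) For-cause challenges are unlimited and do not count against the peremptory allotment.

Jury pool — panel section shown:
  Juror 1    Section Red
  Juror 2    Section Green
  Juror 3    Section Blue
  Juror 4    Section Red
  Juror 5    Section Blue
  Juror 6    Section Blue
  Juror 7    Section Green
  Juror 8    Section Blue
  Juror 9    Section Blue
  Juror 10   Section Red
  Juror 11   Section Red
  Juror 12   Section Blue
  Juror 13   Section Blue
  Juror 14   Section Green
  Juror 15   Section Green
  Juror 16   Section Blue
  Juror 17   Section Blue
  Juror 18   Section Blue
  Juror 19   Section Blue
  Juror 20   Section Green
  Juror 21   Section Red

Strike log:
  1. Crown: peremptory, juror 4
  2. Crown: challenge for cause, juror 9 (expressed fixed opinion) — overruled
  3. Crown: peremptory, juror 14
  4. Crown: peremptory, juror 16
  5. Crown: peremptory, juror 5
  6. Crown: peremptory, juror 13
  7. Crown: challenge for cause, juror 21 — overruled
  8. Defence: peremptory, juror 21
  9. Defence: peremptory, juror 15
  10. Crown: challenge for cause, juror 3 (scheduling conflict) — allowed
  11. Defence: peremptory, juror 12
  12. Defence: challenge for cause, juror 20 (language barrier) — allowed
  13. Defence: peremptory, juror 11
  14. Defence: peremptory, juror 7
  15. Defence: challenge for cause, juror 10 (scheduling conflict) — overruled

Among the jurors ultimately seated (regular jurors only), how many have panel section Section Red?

2

Removed: #3, #4, #5, #7, #11, #12, #13, #14, #15, #16, #20, #21.
Seated jurors 1–8: #1, #2, #6, #8, #9, #10, #17, #18 (alternates #19 not counted).
Of those, in Section Red: #1, #10 → 2.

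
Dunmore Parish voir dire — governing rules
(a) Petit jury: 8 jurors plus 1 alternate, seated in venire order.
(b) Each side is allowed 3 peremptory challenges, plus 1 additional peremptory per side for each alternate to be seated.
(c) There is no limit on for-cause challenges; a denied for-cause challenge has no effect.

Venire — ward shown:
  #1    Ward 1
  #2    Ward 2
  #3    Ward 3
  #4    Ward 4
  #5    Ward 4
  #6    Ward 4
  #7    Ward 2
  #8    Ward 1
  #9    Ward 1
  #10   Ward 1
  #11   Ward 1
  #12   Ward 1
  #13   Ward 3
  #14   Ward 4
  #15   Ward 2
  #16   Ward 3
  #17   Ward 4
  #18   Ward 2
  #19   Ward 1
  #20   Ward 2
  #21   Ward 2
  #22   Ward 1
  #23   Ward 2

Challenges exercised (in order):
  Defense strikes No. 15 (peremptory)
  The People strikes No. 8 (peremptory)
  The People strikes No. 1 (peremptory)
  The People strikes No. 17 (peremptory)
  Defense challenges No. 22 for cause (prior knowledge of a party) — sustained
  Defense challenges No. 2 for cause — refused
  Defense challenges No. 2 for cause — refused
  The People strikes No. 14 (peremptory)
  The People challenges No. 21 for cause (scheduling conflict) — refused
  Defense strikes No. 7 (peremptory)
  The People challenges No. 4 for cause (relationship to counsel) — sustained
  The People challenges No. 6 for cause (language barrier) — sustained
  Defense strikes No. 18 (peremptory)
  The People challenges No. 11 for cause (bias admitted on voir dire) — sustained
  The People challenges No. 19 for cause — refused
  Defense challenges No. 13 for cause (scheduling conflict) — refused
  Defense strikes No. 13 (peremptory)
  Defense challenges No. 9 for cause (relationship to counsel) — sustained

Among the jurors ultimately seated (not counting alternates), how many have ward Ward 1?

Removed: #1, #4, #6, #7, #8, #9, #11, #13, #14, #15, #17, #18, #22.
Seated jurors 1–8: #2, #3, #5, #10, #12, #16, #19, #20 (alternates #21 not counted).
Of those, in Ward 1: #10, #12, #19 → 3.

3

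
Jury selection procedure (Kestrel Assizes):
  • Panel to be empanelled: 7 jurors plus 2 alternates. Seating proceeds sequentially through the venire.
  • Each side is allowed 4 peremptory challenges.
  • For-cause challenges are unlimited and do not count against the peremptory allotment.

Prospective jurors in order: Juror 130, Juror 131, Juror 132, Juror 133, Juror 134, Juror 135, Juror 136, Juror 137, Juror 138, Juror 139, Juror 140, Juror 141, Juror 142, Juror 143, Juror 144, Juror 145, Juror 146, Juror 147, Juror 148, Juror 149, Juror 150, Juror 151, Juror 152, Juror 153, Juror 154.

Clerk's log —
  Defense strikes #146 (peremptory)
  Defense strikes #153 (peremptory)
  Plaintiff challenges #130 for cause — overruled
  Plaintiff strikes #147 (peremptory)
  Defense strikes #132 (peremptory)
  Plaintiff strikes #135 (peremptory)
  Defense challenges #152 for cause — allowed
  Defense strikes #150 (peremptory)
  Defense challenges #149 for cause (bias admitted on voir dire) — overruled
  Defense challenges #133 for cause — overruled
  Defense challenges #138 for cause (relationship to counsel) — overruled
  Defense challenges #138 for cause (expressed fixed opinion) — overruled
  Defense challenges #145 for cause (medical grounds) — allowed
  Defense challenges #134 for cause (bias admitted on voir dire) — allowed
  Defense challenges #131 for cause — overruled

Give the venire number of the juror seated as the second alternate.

141

Removed: #132, #134, #135, #145, #146, #147, #150, #152, #153. (#130, #131, #133, #138, #149 stay — for-cause denied.)
Filling seats in venire order through position 9: #130, #131, #133, #136, #137, #138, #139, #140, #141.
So alternate 2 is #141.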